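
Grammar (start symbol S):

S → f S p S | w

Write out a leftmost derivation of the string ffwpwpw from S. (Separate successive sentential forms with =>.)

S => fSpS => ffSpSpS => ffwpSpS => ffwpwpS => ffwpwpw

S => fSpS   [S → f S p S]
fSpS => ffSpSpS   [S → f S p S]
ffSpSpS => ffwpSpS   [S → w]
ffwpSpS => ffwpwpS   [S → w]
ffwpwpS => ffwpwpw   [S → w]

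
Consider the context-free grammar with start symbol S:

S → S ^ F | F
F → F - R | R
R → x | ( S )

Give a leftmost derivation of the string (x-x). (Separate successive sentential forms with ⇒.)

S ⇒ F ⇒ R ⇒ (S) ⇒ (F) ⇒ (F-R) ⇒ (R-R) ⇒ (x-R) ⇒ (x-x)

S ⇒ F   [S → F]
F ⇒ R   [F → R]
R ⇒ (S)   [R → ( S )]
(S) ⇒ (F)   [S → F]
(F) ⇒ (F-R)   [F → F - R]
(F-R) ⇒ (R-R)   [F → R]
(R-R) ⇒ (x-R)   [R → x]
(x-R) ⇒ (x-x)   [R → x]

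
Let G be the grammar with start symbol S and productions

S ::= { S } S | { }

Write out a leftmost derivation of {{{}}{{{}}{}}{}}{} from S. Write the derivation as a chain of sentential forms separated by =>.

S=>{S}S=>{{S}S}S=>{{{}}S}S=>{{{}}{S}S}S=>{{{}}{{S}S}S}S=>{{{}}{{{}}S}S}S=>{{{}}{{{}}{}}S}S=>{{{}}{{{}}{}}{}}S=>{{{}}{{{}}{}}{}}{}

S => {S}S   [S ::= { S } S]
{S}S => {{S}S}S   [S ::= { S } S]
{{S}S}S => {{{}}S}S   [S ::= { }]
{{{}}S}S => {{{}}{S}S}S   [S ::= { S } S]
{{{}}{S}S}S => {{{}}{{S}S}S}S   [S ::= { S } S]
{{{}}{{S}S}S}S => {{{}}{{{}}S}S}S   [S ::= { }]
{{{}}{{{}}S}S}S => {{{}}{{{}}{}}S}S   [S ::= { }]
{{{}}{{{}}{}}S}S => {{{}}{{{}}{}}{}}S   [S ::= { }]
{{{}}{{{}}{}}{}}S => {{{}}{{{}}{}}{}}{}   [S ::= { }]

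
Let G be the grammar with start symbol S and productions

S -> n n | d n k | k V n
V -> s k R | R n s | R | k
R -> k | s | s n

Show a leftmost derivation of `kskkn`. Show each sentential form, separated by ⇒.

S ⇒ kVn   [S -> k V n]
kVn ⇒ kskRn   [V -> s k R]
kskRn ⇒ kskkn   [R -> k]

S ⇒ kVn ⇒ kskRn ⇒ kskkn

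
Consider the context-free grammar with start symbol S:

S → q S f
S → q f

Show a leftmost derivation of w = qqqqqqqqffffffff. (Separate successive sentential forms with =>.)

S => qSf => qqSff => qqqSfff => qqqqSffff => qqqqqSfffff => qqqqqqSffffff => qqqqqqqSfffffff => qqqqqqqqffffffff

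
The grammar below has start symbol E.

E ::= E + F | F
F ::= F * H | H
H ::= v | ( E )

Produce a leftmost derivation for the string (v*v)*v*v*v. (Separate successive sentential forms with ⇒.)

E⇒F⇒F*H⇒F*H*H⇒F*H*H*H⇒H*H*H*H⇒(E)*H*H*H⇒(F)*H*H*H⇒(F*H)*H*H*H⇒(H*H)*H*H*H⇒(v*H)*H*H*H⇒(v*v)*H*H*H⇒(v*v)*v*H*H⇒(v*v)*v*v*H⇒(v*v)*v*v*v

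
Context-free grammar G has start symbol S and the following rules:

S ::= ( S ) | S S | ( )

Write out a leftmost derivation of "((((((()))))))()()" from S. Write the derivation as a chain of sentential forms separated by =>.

S=>SS=>(S)S=>((S))S=>(((S)))S=>((((S))))S=>(((((S)))))S=>((((((S))))))S=>((((((()))))))S=>((((((()))))))SS=>((((((()))))))()S=>((((((()))))))()()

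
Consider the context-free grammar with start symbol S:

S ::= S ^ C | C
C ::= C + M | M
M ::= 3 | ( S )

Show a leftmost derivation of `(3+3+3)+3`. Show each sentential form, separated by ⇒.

S ⇒ C   [S ::= C]
C ⇒ C+M   [C ::= C + M]
C+M ⇒ M+M   [C ::= M]
M+M ⇒ (S)+M   [M ::= ( S )]
(S)+M ⇒ (C)+M   [S ::= C]
(C)+M ⇒ (C+M)+M   [C ::= C + M]
(C+M)+M ⇒ (C+M+M)+M   [C ::= C + M]
(C+M+M)+M ⇒ (M+M+M)+M   [C ::= M]
(M+M+M)+M ⇒ (3+M+M)+M   [M ::= 3]
(3+M+M)+M ⇒ (3+3+M)+M   [M ::= 3]
(3+3+M)+M ⇒ (3+3+3)+M   [M ::= 3]
(3+3+3)+M ⇒ (3+3+3)+3   [M ::= 3]

S⇒C⇒C+M⇒M+M⇒(S)+M⇒(C)+M⇒(C+M)+M⇒(C+M+M)+M⇒(M+M+M)+M⇒(3+M+M)+M⇒(3+3+M)+M⇒(3+3+3)+M⇒(3+3+3)+3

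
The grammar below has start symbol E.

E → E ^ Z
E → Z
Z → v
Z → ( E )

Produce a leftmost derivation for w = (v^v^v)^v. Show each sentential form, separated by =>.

E => E^Z => Z^Z => (E)^Z => (E^Z)^Z => (E^Z^Z)^Z => (Z^Z^Z)^Z => (v^Z^Z)^Z => (v^v^Z)^Z => (v^v^v)^Z => (v^v^v)^v

E => E^Z   [E → E ^ Z]
E^Z => Z^Z   [E → Z]
Z^Z => (E)^Z   [Z → ( E )]
(E)^Z => (E^Z)^Z   [E → E ^ Z]
(E^Z)^Z => (E^Z^Z)^Z   [E → E ^ Z]
(E^Z^Z)^Z => (Z^Z^Z)^Z   [E → Z]
(Z^Z^Z)^Z => (v^Z^Z)^Z   [Z → v]
(v^Z^Z)^Z => (v^v^Z)^Z   [Z → v]
(v^v^Z)^Z => (v^v^v)^Z   [Z → v]
(v^v^v)^Z => (v^v^v)^v   [Z → v]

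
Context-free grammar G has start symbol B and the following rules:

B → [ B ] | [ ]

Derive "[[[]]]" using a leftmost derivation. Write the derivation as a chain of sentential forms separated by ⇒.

B⇒[B]⇒[[B]]⇒[[[]]]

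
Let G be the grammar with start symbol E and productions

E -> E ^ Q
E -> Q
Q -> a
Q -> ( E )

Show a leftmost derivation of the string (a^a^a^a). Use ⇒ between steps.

E ⇒ Q   [E -> Q]
Q ⇒ (E)   [Q -> ( E )]
(E) ⇒ (E^Q)   [E -> E ^ Q]
(E^Q) ⇒ (E^Q^Q)   [E -> E ^ Q]
(E^Q^Q) ⇒ (E^Q^Q^Q)   [E -> E ^ Q]
(E^Q^Q^Q) ⇒ (Q^Q^Q^Q)   [E -> Q]
(Q^Q^Q^Q) ⇒ (a^Q^Q^Q)   [Q -> a]
(a^Q^Q^Q) ⇒ (a^a^Q^Q)   [Q -> a]
(a^a^Q^Q) ⇒ (a^a^a^Q)   [Q -> a]
(a^a^a^Q) ⇒ (a^a^a^a)   [Q -> a]

E ⇒ Q ⇒ (E) ⇒ (E^Q) ⇒ (E^Q^Q) ⇒ (E^Q^Q^Q) ⇒ (Q^Q^Q^Q) ⇒ (a^Q^Q^Q) ⇒ (a^a^Q^Q) ⇒ (a^a^a^Q) ⇒ (a^a^a^a)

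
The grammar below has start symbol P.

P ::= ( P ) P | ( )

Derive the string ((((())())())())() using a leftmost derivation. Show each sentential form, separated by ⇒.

P⇒(P)P⇒((P)P)P⇒(((P)P)P)P⇒((((P)P)P)P)P⇒((((())P)P)P)P⇒((((())())P)P)P⇒((((())())())P)P⇒((((())())())())P⇒((((())())())())()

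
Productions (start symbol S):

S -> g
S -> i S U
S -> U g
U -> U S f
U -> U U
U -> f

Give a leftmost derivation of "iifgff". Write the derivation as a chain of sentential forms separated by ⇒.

S⇒iSU⇒iiSUU⇒iiUgUU⇒iifgUU⇒iifgfU⇒iifgff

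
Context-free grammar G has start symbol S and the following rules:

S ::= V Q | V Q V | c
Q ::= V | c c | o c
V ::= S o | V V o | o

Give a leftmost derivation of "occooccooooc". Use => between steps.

S=>VQ=>VVoQ=>SoVoQ=>VQoVoQ=>SoQoVoQ=>VQVoQoVoQ=>oQVoQoVoQ=>occVoQoVoQ=>occooQoVoQ=>occooccoVoQ=>occooccoooQ=>occooccooooc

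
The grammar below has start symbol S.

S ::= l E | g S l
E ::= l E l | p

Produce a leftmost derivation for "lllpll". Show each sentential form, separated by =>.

S => lE => llEl => lllEll => lllpll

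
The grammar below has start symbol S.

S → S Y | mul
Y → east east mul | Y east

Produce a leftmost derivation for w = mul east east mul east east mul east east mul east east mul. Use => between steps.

S => S Y   [S → S Y]
S Y => S Y Y   [S → S Y]
S Y Y => S Y Y Y   [S → S Y]
S Y Y Y => S Y Y Y Y   [S → S Y]
S Y Y Y Y => mul Y Y Y Y   [S → mul]
mul Y Y Y Y => mul east east mul Y Y Y   [Y → east east mul]
mul east east mul Y Y Y => mul east east mul east east mul Y Y   [Y → east east mul]
mul east east mul east east mul Y Y => mul east east mul east east mul east east mul Y   [Y → east east mul]
mul east east mul east east mul east east mul Y => mul east east mul east east mul east east mul east east mul   [Y → east east mul]

S => S Y => S Y Y => S Y Y Y => S Y Y Y Y => mul Y Y Y Y => mul east east mul Y Y Y => mul east east mul east east mul Y Y => mul east east mul east east mul east east mul Y => mul east east mul east east mul east east mul east east mul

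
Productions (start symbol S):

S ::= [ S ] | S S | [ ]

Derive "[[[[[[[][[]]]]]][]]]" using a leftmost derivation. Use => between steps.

S => [S] => [[S]] => [[SS]] => [[[S]S]] => [[[[S]]S]] => [[[[[S]]]S]] => [[[[[[S]]]]S]] => [[[[[[SS]]]]S]] => [[[[[[[]S]]]]S]] => [[[[[[[][S]]]]]S]] => [[[[[[[][[]]]]]]S]] => [[[[[[[][[]]]]]][]]]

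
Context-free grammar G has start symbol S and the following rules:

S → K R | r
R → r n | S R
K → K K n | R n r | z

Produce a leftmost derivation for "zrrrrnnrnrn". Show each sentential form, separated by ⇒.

S ⇒ KR ⇒ KKnR ⇒ zKnR ⇒ zRnrnR ⇒ zSRnrnR ⇒ zrRnrnR ⇒ zrSRnrnR ⇒ zrrRnrnR ⇒ zrrSRnrnR ⇒ zrrrRnrnR ⇒ zrrrrnnrnR ⇒ zrrrrnnrnrn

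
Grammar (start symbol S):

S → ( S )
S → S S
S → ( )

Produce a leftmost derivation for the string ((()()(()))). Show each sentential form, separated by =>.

S => (S) => ((S)) => ((SS)) => ((()S)) => ((()SS)) => ((()()S)) => ((()()(S))) => ((()()(())))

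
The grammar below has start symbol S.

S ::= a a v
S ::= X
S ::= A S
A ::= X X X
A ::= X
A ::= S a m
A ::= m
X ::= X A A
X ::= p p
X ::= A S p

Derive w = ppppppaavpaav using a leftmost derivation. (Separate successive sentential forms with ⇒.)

S⇒AS⇒XS⇒ASpS⇒XXXSpS⇒ppXXSpS⇒ppppXSpS⇒ppppppSpS⇒ppppppaavpS⇒ppppppaavpaav

S ⇒ AS   [S ::= A S]
AS ⇒ XS   [A ::= X]
XS ⇒ ASpS   [X ::= A S p]
ASpS ⇒ XXXSpS   [A ::= X X X]
XXXSpS ⇒ ppXXSpS   [X ::= p p]
ppXXSpS ⇒ ppppXSpS   [X ::= p p]
ppppXSpS ⇒ ppppppSpS   [X ::= p p]
ppppppSpS ⇒ ppppppaavpS   [S ::= a a v]
ppppppaavpS ⇒ ppppppaavpaav   [S ::= a a v]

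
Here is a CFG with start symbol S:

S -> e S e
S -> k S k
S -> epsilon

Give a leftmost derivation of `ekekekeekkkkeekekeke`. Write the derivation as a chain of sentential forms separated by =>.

S => eSe   [S -> e S e]
eSe => ekSke   [S -> k S k]
ekSke => ekeSeke   [S -> e S e]
ekeSeke => ekekSkeke   [S -> k S k]
ekekSkeke => ekekeSekeke   [S -> e S e]
ekekeSekeke => ekekekSkekeke   [S -> k S k]
ekekekSkekeke => ekekekeSekekeke   [S -> e S e]
ekekekeSekekeke => ekekekeeSeekekeke   [S -> e S e]
ekekekeeSeekekeke => ekekekeekSkeekekeke   [S -> k S k]
ekekekeekSkeekekeke => ekekekeekkSkkeekekeke   [S -> k S k]
ekekekeekkSkkeekekeke => ekekekeekkkkeekekeke   [S -> epsilon]

S => eSe => ekSke => ekeSeke => ekekSkeke => ekekeSekeke => ekekekSkekeke => ekekekeSekekeke => ekekekeeSeekekeke => ekekekeekSkeekekeke => ekekekeekkSkkeekekeke => ekekekeekkkkeekekeke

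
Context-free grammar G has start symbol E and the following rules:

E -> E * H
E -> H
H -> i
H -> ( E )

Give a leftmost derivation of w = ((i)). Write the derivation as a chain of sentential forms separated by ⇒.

E⇒H⇒(E)⇒(H)⇒((E))⇒((H))⇒((i))

E ⇒ H   [E -> H]
H ⇒ (E)   [H -> ( E )]
(E) ⇒ (H)   [E -> H]
(H) ⇒ ((E))   [H -> ( E )]
((E)) ⇒ ((H))   [E -> H]
((H)) ⇒ ((i))   [H -> i]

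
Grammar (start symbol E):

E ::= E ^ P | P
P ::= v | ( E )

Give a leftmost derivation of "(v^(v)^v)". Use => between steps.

E => P   [E ::= P]
P => (E)   [P ::= ( E )]
(E) => (E^P)   [E ::= E ^ P]
(E^P) => (E^P^P)   [E ::= E ^ P]
(E^P^P) => (P^P^P)   [E ::= P]
(P^P^P) => (v^P^P)   [P ::= v]
(v^P^P) => (v^(E)^P)   [P ::= ( E )]
(v^(E)^P) => (v^(P)^P)   [E ::= P]
(v^(P)^P) => (v^(v)^P)   [P ::= v]
(v^(v)^P) => (v^(v)^v)   [P ::= v]

E => P => (E) => (E^P) => (E^P^P) => (P^P^P) => (v^P^P) => (v^(E)^P) => (v^(P)^P) => (v^(v)^P) => (v^(v)^v)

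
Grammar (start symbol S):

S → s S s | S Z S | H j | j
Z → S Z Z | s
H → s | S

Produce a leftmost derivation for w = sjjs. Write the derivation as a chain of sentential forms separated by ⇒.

S⇒sSs⇒sHjs⇒sSjs⇒sjjs

S ⇒ sSs   [S → s S s]
sSs ⇒ sHjs   [S → H j]
sHjs ⇒ sSjs   [H → S]
sSjs ⇒ sjjs   [S → j]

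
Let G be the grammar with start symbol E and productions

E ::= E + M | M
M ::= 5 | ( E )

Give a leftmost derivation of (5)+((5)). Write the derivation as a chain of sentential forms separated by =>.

E => E+M => M+M => (E)+M => (M)+M => (5)+M => (5)+(E) => (5)+(M) => (5)+((E)) => (5)+((M)) => (5)+((5))

E => E+M   [E ::= E + M]
E+M => M+M   [E ::= M]
M+M => (E)+M   [M ::= ( E )]
(E)+M => (M)+M   [E ::= M]
(M)+M => (5)+M   [M ::= 5]
(5)+M => (5)+(E)   [M ::= ( E )]
(5)+(E) => (5)+(M)   [E ::= M]
(5)+(M) => (5)+((E))   [M ::= ( E )]
(5)+((E)) => (5)+((M))   [E ::= M]
(5)+((M)) => (5)+((5))   [M ::= 5]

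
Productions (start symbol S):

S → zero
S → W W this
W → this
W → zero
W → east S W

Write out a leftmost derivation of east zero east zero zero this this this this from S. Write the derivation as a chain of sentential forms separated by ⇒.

S ⇒ W W this ⇒ east S W W this ⇒ east zero W W this ⇒ east zero east S W W this ⇒ east zero east W W this W W this ⇒ east zero east zero W this W W this ⇒ east zero east zero zero this W W this ⇒ east zero east zero zero this this W this ⇒ east zero east zero zero this this this this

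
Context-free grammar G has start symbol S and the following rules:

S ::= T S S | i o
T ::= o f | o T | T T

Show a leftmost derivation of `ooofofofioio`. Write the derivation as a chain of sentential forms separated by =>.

S => TSS   [S ::= T S S]
TSS => TTSS   [T ::= T T]
TTSS => oTTSS   [T ::= o T]
oTTSS => ooTTSS   [T ::= o T]
ooTTSS => ooTTTSS   [T ::= T T]
ooTTTSS => ooofTTSS   [T ::= o f]
ooofTTSS => ooofofTSS   [T ::= o f]
ooofofTSS => ooofofofSS   [T ::= o f]
ooofofofSS => ooofofofioS   [S ::= i o]
ooofofofioS => ooofofofioio   [S ::= i o]

S=>TSS=>TTSS=>oTTSS=>ooTTSS=>ooTTTSS=>ooofTTSS=>ooofofTSS=>ooofofofSS=>ooofofofioS=>ooofofofioio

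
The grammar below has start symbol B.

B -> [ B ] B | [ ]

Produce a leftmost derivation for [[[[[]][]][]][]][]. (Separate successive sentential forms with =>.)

B => [B]B => [[B]B]B => [[[B]B]B]B => [[[[B]B]B]B]B => [[[[[]]B]B]B]B => [[[[[]][]]B]B]B => [[[[[]][]][]]B]B => [[[[[]][]][]][]]B => [[[[[]][]][]][]][]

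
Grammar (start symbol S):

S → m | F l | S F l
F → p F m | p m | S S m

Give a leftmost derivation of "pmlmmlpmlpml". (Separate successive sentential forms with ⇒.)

S ⇒ SFl   [S → S F l]
SFl ⇒ SFlFl   [S → S F l]
SFlFl ⇒ FlFlFl   [S → F l]
FlFlFl ⇒ SSmlFlFl   [F → S S m]
SSmlFlFl ⇒ FlSmlFlFl   [S → F l]
FlSmlFlFl ⇒ pmlSmlFlFl   [F → p m]
pmlSmlFlFl ⇒ pmlmmlFlFl   [S → m]
pmlmmlFlFl ⇒ pmlmmlpmlFl   [F → p m]
pmlmmlpmlFl ⇒ pmlmmlpmlpml   [F → p m]

S ⇒ SFl ⇒ SFlFl ⇒ FlFlFl ⇒ SSmlFlFl ⇒ FlSmlFlFl ⇒ pmlSmlFlFl ⇒ pmlmmlFlFl ⇒ pmlmmlpmlFl ⇒ pmlmmlpmlpml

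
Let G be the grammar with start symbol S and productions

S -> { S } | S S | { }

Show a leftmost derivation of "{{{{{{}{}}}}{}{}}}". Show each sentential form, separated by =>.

S => {S}   [S -> { S }]
{S} => {{S}}   [S -> { S }]
{{S}} => {{SS}}   [S -> S S]
{{SS}} => {{SSS}}   [S -> S S]
{{SSS}} => {{{S}SS}}   [S -> { S }]
{{{S}SS}} => {{{{S}}SS}}   [S -> { S }]
{{{{S}}SS}} => {{{{{S}}}SS}}   [S -> { S }]
{{{{{S}}}SS}} => {{{{{SS}}}SS}}   [S -> S S]
{{{{{SS}}}SS}} => {{{{{{}S}}}SS}}   [S -> { }]
{{{{{{}S}}}SS}} => {{{{{{}{}}}}SS}}   [S -> { }]
{{{{{{}{}}}}SS}} => {{{{{{}{}}}}{}S}}   [S -> { }]
{{{{{{}{}}}}{}S}} => {{{{{{}{}}}}{}{}}}   [S -> { }]

S => {S} => {{S}} => {{SS}} => {{SSS}} => {{{S}SS}} => {{{{S}}SS}} => {{{{{S}}}SS}} => {{{{{SS}}}SS}} => {{{{{{}S}}}SS}} => {{{{{{}{}}}}SS}} => {{{{{{}{}}}}{}S}} => {{{{{{}{}}}}{}{}}}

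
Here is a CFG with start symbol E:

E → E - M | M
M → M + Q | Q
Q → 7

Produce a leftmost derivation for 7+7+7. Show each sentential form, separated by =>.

E => M => M+Q => M+Q+Q => Q+Q+Q => 7+Q+Q => 7+7+Q => 7+7+7

E => M   [E → M]
M => M+Q   [M → M + Q]
M+Q => M+Q+Q   [M → M + Q]
M+Q+Q => Q+Q+Q   [M → Q]
Q+Q+Q => 7+Q+Q   [Q → 7]
7+Q+Q => 7+7+Q   [Q → 7]
7+7+Q => 7+7+7   [Q → 7]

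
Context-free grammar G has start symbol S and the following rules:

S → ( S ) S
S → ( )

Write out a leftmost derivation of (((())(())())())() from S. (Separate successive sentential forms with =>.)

S => (S)S   [S → ( S ) S]
(S)S => ((S)S)S   [S → ( S ) S]
((S)S)S => (((S)S)S)S   [S → ( S ) S]
(((S)S)S)S => (((())S)S)S   [S → ( )]
(((())S)S)S => (((())(S)S)S)S   [S → ( S ) S]
(((())(S)S)S)S => (((())(())S)S)S   [S → ( )]
(((())(())S)S)S => (((())(())())S)S   [S → ( )]
(((())(())())S)S => (((())(())())())S   [S → ( )]
(((())(())())())S => (((())(())())())()   [S → ( )]

S => (S)S => ((S)S)S => (((S)S)S)S => (((())S)S)S => (((())(S)S)S)S => (((())(())S)S)S => (((())(())())S)S => (((())(())())())S => (((())(())())())()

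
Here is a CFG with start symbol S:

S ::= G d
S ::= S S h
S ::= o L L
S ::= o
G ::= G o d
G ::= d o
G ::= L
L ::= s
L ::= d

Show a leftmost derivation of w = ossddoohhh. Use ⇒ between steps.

S ⇒ SSh ⇒ oLLSh ⇒ osLSh ⇒ ossSh ⇒ ossSShh ⇒ ossGdShh ⇒ ossLdShh ⇒ ossddShh ⇒ ossddSShhh ⇒ ossddoShhh ⇒ ossddoohhh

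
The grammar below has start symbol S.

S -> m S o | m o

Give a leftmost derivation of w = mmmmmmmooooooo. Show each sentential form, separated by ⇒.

S ⇒ mSo ⇒ mmSoo ⇒ mmmSooo ⇒ mmmmSoooo ⇒ mmmmmSooooo ⇒ mmmmmmSoooooo ⇒ mmmmmmmooooooo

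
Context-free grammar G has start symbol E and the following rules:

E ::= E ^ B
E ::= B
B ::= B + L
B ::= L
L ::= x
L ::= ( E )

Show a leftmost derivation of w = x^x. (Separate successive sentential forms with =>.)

E => E^B   [E ::= E ^ B]
E^B => B^B   [E ::= B]
B^B => L^B   [B ::= L]
L^B => x^B   [L ::= x]
x^B => x^L   [B ::= L]
x^L => x^x   [L ::= x]

E => E^B => B^B => L^B => x^B => x^L => x^x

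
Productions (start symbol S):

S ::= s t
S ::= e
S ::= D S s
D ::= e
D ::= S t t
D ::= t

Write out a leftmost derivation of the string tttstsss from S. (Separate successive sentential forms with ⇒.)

S⇒DSs⇒tSs⇒tDSss⇒ttSss⇒ttDSsss⇒tttSsss⇒tttstsss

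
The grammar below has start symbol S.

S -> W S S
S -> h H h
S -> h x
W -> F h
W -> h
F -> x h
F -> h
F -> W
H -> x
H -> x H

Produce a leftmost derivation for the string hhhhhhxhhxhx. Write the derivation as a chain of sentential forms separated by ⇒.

S ⇒ WSS   [S -> W S S]
WSS ⇒ FhSS   [W -> F h]
FhSS ⇒ WhSS   [F -> W]
WhSS ⇒ hhSS   [W -> h]
hhSS ⇒ hhWSSS   [S -> W S S]
hhWSSS ⇒ hhFhSSS   [W -> F h]
hhFhSSS ⇒ hhWhSSS   [F -> W]
hhWhSSS ⇒ hhFhhSSS   [W -> F h]
hhFhhSSS ⇒ hhhhhSSS   [F -> h]
hhhhhSSS ⇒ hhhhhhHhSS   [S -> h H h]
hhhhhhHhSS ⇒ hhhhhhxhSS   [H -> x]
hhhhhhxhSS ⇒ hhhhhhxhhxS   [S -> h x]
hhhhhhxhhxS ⇒ hhhhhhxhhxhx   [S -> h x]

S ⇒ WSS ⇒ FhSS ⇒ WhSS ⇒ hhSS ⇒ hhWSSS ⇒ hhFhSSS ⇒ hhWhSSS ⇒ hhFhhSSS ⇒ hhhhhSSS ⇒ hhhhhhHhSS ⇒ hhhhhhxhSS ⇒ hhhhhhxhhxS ⇒ hhhhhhxhhxhx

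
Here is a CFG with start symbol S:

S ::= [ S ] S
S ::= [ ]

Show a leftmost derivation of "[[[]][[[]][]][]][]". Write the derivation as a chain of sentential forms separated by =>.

S => [S]S => [[S]S]S => [[[]]S]S => [[[]][S]S]S => [[[]][[S]S]S]S => [[[]][[[]]S]S]S => [[[]][[[]][]]S]S => [[[]][[[]][]][]]S => [[[]][[[]][]][]][]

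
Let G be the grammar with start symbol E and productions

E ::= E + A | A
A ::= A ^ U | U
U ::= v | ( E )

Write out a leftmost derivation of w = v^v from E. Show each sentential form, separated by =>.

E => A   [E ::= A]
A => A^U   [A ::= A ^ U]
A^U => U^U   [A ::= U]
U^U => v^U   [U ::= v]
v^U => v^v   [U ::= v]

E => A => A^U => U^U => v^U => v^v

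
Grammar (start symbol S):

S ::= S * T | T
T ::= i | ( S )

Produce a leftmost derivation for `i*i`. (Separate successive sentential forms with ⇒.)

S ⇒ S*T ⇒ T*T ⇒ i*T ⇒ i*i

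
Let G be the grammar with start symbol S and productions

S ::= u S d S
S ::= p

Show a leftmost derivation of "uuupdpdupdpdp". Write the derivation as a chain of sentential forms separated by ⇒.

S ⇒ uSdS   [S ::= u S d S]
uSdS ⇒ uuSdSdS   [S ::= u S d S]
uuSdSdS ⇒ uuuSdSdSdS   [S ::= u S d S]
uuuSdSdSdS ⇒ uuupdSdSdS   [S ::= p]
uuupdSdSdS ⇒ uuupdpdSdS   [S ::= p]
uuupdpdSdS ⇒ uuupdpduSdSdS   [S ::= u S d S]
uuupdpduSdSdS ⇒ uuupdpdupdSdS   [S ::= p]
uuupdpdupdSdS ⇒ uuupdpdupdpdS   [S ::= p]
uuupdpdupdpdS ⇒ uuupdpdupdpdp   [S ::= p]

S ⇒ uSdS ⇒ uuSdSdS ⇒ uuuSdSdSdS ⇒ uuupdSdSdS ⇒ uuupdpdSdS ⇒ uuupdpduSdSdS ⇒ uuupdpdupdSdS ⇒ uuupdpdupdpdS ⇒ uuupdpdupdpdp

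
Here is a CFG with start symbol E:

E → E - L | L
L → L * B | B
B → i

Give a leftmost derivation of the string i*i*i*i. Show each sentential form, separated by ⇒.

E ⇒ L   [E → L]
L ⇒ L*B   [L → L * B]
L*B ⇒ L*B*B   [L → L * B]
L*B*B ⇒ L*B*B*B   [L → L * B]
L*B*B*B ⇒ B*B*B*B   [L → B]
B*B*B*B ⇒ i*B*B*B   [B → i]
i*B*B*B ⇒ i*i*B*B   [B → i]
i*i*B*B ⇒ i*i*i*B   [B → i]
i*i*i*B ⇒ i*i*i*i   [B → i]

E ⇒ L ⇒ L*B ⇒ L*B*B ⇒ L*B*B*B ⇒ B*B*B*B ⇒ i*B*B*B ⇒ i*i*B*B ⇒ i*i*i*B ⇒ i*i*i*i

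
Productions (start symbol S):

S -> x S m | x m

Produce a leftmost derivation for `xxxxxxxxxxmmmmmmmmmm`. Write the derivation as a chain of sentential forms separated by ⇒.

S ⇒ xSm   [S -> x S m]
xSm ⇒ xxSmm   [S -> x S m]
xxSmm ⇒ xxxSmmm   [S -> x S m]
xxxSmmm ⇒ xxxxSmmmm   [S -> x S m]
xxxxSmmmm ⇒ xxxxxSmmmmm   [S -> x S m]
xxxxxSmmmmm ⇒ xxxxxxSmmmmmm   [S -> x S m]
xxxxxxSmmmmmm ⇒ xxxxxxxSmmmmmmm   [S -> x S m]
xxxxxxxSmmmmmmm ⇒ xxxxxxxxSmmmmmmmm   [S -> x S m]
xxxxxxxxSmmmmmmmm ⇒ xxxxxxxxxSmmmmmmmmm   [S -> x S m]
xxxxxxxxxSmmmmmmmmm ⇒ xxxxxxxxxxmmmmmmmmmm   [S -> x m]

S⇒xSm⇒xxSmm⇒xxxSmmm⇒xxxxSmmmm⇒xxxxxSmmmmm⇒xxxxxxSmmmmmm⇒xxxxxxxSmmmmmmm⇒xxxxxxxxSmmmmmmmm⇒xxxxxxxxxSmmmmmmmmm⇒xxxxxxxxxxmmmmmmmmmm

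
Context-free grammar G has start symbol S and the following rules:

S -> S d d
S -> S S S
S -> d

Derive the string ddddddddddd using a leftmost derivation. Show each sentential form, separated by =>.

S => SSS => SddSS => SddddSS => SSSddddSS => SSSSSddddSS => dSSSSddddSS => ddSSSddddSS => dddSSddddSS => ddddSddddSS => dddddddddSS => ddddddddddS => ddddddddddd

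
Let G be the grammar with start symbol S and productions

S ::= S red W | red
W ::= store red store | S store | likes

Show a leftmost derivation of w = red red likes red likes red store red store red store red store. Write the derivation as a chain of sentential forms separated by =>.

S => S red W => S red W red W => S red W red W red W => S red W red W red W red W => red red W red W red W red W => red red likes red W red W red W => red red likes red likes red W red W => red red likes red likes red store red store red W => red red likes red likes red store red store red store red store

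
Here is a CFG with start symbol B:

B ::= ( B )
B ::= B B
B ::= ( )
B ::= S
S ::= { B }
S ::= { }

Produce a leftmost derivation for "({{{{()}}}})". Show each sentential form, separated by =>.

B => (B)   [B ::= ( B )]
(B) => (S)   [B ::= S]
(S) => ({B})   [S ::= { B }]
({B}) => ({S})   [B ::= S]
({S}) => ({{B}})   [S ::= { B }]
({{B}}) => ({{S}})   [B ::= S]
({{S}}) => ({{{B}}})   [S ::= { B }]
({{{B}}}) => ({{{S}}})   [B ::= S]
({{{S}}}) => ({{{{B}}}})   [S ::= { B }]
({{{{B}}}}) => ({{{{()}}}})   [B ::= ( )]

B => (B) => (S) => ({B}) => ({S}) => ({{B}}) => ({{S}}) => ({{{B}}}) => ({{{S}}}) => ({{{{B}}}}) => ({{{{()}}}})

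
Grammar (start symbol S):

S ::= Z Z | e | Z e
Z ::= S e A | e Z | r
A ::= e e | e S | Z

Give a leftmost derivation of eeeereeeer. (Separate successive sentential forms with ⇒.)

S⇒ZZ⇒SeAZ⇒ZeeAZ⇒eZeeAZ⇒eeZeeAZ⇒eeeZeeAZ⇒eeeeZeeAZ⇒eeeereeAZ⇒eeeereeeeZ⇒eeeereeeer

S ⇒ ZZ   [S ::= Z Z]
ZZ ⇒ SeAZ   [Z ::= S e A]
SeAZ ⇒ ZeeAZ   [S ::= Z e]
ZeeAZ ⇒ eZeeAZ   [Z ::= e Z]
eZeeAZ ⇒ eeZeeAZ   [Z ::= e Z]
eeZeeAZ ⇒ eeeZeeAZ   [Z ::= e Z]
eeeZeeAZ ⇒ eeeeZeeAZ   [Z ::= e Z]
eeeeZeeAZ ⇒ eeeereeAZ   [Z ::= r]
eeeereeAZ ⇒ eeeereeeeZ   [A ::= e e]
eeeereeeeZ ⇒ eeeereeeer   [Z ::= r]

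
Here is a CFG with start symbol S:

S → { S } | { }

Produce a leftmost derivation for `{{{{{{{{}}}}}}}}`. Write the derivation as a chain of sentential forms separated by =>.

S => {S}   [S → { S }]
{S} => {{S}}   [S → { S }]
{{S}} => {{{S}}}   [S → { S }]
{{{S}}} => {{{{S}}}}   [S → { S }]
{{{{S}}}} => {{{{{S}}}}}   [S → { S }]
{{{{{S}}}}} => {{{{{{S}}}}}}   [S → { S }]
{{{{{{S}}}}}} => {{{{{{{S}}}}}}}   [S → { S }]
{{{{{{{S}}}}}}} => {{{{{{{{}}}}}}}}   [S → { }]

S => {S} => {{S}} => {{{S}}} => {{{{S}}}} => {{{{{S}}}}} => {{{{{{S}}}}}} => {{{{{{{S}}}}}}} => {{{{{{{{}}}}}}}}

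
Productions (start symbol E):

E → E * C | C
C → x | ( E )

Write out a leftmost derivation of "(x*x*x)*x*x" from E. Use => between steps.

E => E*C   [E → E * C]
E*C => E*C*C   [E → E * C]
E*C*C => C*C*C   [E → C]
C*C*C => (E)*C*C   [C → ( E )]
(E)*C*C => (E*C)*C*C   [E → E * C]
(E*C)*C*C => (E*C*C)*C*C   [E → E * C]
(E*C*C)*C*C => (C*C*C)*C*C   [E → C]
(C*C*C)*C*C => (x*C*C)*C*C   [C → x]
(x*C*C)*C*C => (x*x*C)*C*C   [C → x]
(x*x*C)*C*C => (x*x*x)*C*C   [C → x]
(x*x*x)*C*C => (x*x*x)*x*C   [C → x]
(x*x*x)*x*C => (x*x*x)*x*x   [C → x]

E => E*C => E*C*C => C*C*C => (E)*C*C => (E*C)*C*C => (E*C*C)*C*C => (C*C*C)*C*C => (x*C*C)*C*C => (x*x*C)*C*C => (x*x*x)*C*C => (x*x*x)*x*C => (x*x*x)*x*x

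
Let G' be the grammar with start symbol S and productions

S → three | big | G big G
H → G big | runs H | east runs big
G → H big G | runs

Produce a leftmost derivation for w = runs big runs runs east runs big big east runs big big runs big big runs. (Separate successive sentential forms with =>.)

S => G big G => runs big G => runs big H big G => runs big G big big G => runs big H big G big big G => runs big runs H big G big big G => runs big runs runs H big G big big G => runs big runs runs east runs big big G big big G => runs big runs runs east runs big big H big G big big G => runs big runs runs east runs big big east runs big big G big big G => runs big runs runs east runs big big east runs big big runs big big G => runs big runs runs east runs big big east runs big big runs big big runs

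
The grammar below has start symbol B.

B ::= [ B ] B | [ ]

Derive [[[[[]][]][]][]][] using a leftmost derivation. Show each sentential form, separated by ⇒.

B ⇒ [B]B   [B ::= [ B ] B]
[B]B ⇒ [[B]B]B   [B ::= [ B ] B]
[[B]B]B ⇒ [[[B]B]B]B   [B ::= [ B ] B]
[[[B]B]B]B ⇒ [[[[B]B]B]B]B   [B ::= [ B ] B]
[[[[B]B]B]B]B ⇒ [[[[[]]B]B]B]B   [B ::= [ ]]
[[[[[]]B]B]B]B ⇒ [[[[[]][]]B]B]B   [B ::= [ ]]
[[[[[]][]]B]B]B ⇒ [[[[[]][]][]]B]B   [B ::= [ ]]
[[[[[]][]][]]B]B ⇒ [[[[[]][]][]][]]B   [B ::= [ ]]
[[[[[]][]][]][]]B ⇒ [[[[[]][]][]][]][]   [B ::= [ ]]

B ⇒ [B]B ⇒ [[B]B]B ⇒ [[[B]B]B]B ⇒ [[[[B]B]B]B]B ⇒ [[[[[]]B]B]B]B ⇒ [[[[[]][]]B]B]B ⇒ [[[[[]][]][]]B]B ⇒ [[[[[]][]][]][]]B ⇒ [[[[[]][]][]][]][]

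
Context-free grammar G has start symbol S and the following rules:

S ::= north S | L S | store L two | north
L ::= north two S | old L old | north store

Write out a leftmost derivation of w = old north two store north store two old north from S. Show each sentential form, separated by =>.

S => L S => old L old S => old north two S old S => old north two store L two old S => old north two store north store two old S => old north two store north store two old north

S => L S   [S ::= L S]
L S => old L old S   [L ::= old L old]
old L old S => old north two S old S   [L ::= north two S]
old north two S old S => old north two store L two old S   [S ::= store L two]
old north two store L two old S => old north two store north store two old S   [L ::= north store]
old north two store north store two old S => old north two store north store two old north   [S ::= north]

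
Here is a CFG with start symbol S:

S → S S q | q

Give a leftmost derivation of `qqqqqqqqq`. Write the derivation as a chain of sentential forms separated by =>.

S => SSq => SSqSq => SSqSqSq => qSqSqSq => qSSqqSqSq => qqSqqSqSq => qqqqqSqSq => qqqqqqqSq => qqqqqqqqq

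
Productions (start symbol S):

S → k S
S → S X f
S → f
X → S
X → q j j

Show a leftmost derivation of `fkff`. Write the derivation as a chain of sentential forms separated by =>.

S => SXf   [S → S X f]
SXf => fXf   [S → f]
fXf => fSf   [X → S]
fSf => fkSf   [S → k S]
fkSf => fkff   [S → f]

S => SXf => fXf => fSf => fkSf => fkff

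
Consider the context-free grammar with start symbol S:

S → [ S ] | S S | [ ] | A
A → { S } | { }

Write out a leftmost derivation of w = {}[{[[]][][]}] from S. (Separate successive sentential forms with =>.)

S=>SS=>AS=>{}S=>{}[S]=>{}[A]=>{}[{S}]=>{}[{SS}]=>{}[{SSS}]=>{}[{[S]SS}]=>{}[{[[]]SS}]=>{}[{[[]][]S}]=>{}[{[[]][][]}]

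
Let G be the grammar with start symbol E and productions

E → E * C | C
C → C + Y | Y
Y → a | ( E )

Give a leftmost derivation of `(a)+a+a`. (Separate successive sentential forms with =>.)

E => C => C+Y => C+Y+Y => Y+Y+Y => (E)+Y+Y => (C)+Y+Y => (Y)+Y+Y => (a)+Y+Y => (a)+a+Y => (a)+a+a

E => C   [E → C]
C => C+Y   [C → C + Y]
C+Y => C+Y+Y   [C → C + Y]
C+Y+Y => Y+Y+Y   [C → Y]
Y+Y+Y => (E)+Y+Y   [Y → ( E )]
(E)+Y+Y => (C)+Y+Y   [E → C]
(C)+Y+Y => (Y)+Y+Y   [C → Y]
(Y)+Y+Y => (a)+Y+Y   [Y → a]
(a)+Y+Y => (a)+a+Y   [Y → a]
(a)+a+Y => (a)+a+a   [Y → a]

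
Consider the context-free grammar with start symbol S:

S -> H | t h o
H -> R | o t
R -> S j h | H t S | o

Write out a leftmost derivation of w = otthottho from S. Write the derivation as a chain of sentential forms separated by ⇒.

S ⇒ H   [S -> H]
H ⇒ R   [H -> R]
R ⇒ HtS   [R -> H t S]
HtS ⇒ RtS   [H -> R]
RtS ⇒ HtStS   [R -> H t S]
HtStS ⇒ RtStS   [H -> R]
RtStS ⇒ otStS   [R -> o]
otStS ⇒ otthotS   [S -> t h o]
otthotS ⇒ otthottho   [S -> t h o]

S ⇒ H ⇒ R ⇒ HtS ⇒ RtS ⇒ HtStS ⇒ RtStS ⇒ otStS ⇒ otthotS ⇒ otthottho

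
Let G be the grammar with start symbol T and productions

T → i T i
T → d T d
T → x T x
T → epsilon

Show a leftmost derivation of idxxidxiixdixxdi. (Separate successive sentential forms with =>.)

T=>iTi=>idTdi=>idxTxdi=>idxxTxxdi=>idxxiTixxdi=>idxxidTdixxdi=>idxxidxTxdixxdi=>idxxidxiTixdixxdi=>idxxidxiixdixxdi

T => iTi   [T → i T i]
iTi => idTdi   [T → d T d]
idTdi => idxTxdi   [T → x T x]
idxTxdi => idxxTxxdi   [T → x T x]
idxxTxxdi => idxxiTixxdi   [T → i T i]
idxxiTixxdi => idxxidTdixxdi   [T → d T d]
idxxidTdixxdi => idxxidxTxdixxdi   [T → x T x]
idxxidxTxdixxdi => idxxidxiTixdixxdi   [T → i T i]
idxxidxiTixdixxdi => idxxidxiixdixxdi   [T → epsilon]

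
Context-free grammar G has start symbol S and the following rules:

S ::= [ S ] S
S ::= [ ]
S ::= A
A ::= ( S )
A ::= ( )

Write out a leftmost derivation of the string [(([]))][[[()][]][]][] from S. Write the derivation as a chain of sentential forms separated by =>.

S=>[S]S=>[A]S=>[(S)]S=>[(A)]S=>[((S))]S=>[(([]))]S=>[(([]))][S]S=>[(([]))][[S]S]S=>[(([]))][[[S]S]S]S=>[(([]))][[[A]S]S]S=>[(([]))][[[()]S]S]S=>[(([]))][[[()][]]S]S=>[(([]))][[[()][]][]]S=>[(([]))][[[()][]][]][]

S => [S]S   [S ::= [ S ] S]
[S]S => [A]S   [S ::= A]
[A]S => [(S)]S   [A ::= ( S )]
[(S)]S => [(A)]S   [S ::= A]
[(A)]S => [((S))]S   [A ::= ( S )]
[((S))]S => [(([]))]S   [S ::= [ ]]
[(([]))]S => [(([]))][S]S   [S ::= [ S ] S]
[(([]))][S]S => [(([]))][[S]S]S   [S ::= [ S ] S]
[(([]))][[S]S]S => [(([]))][[[S]S]S]S   [S ::= [ S ] S]
[(([]))][[[S]S]S]S => [(([]))][[[A]S]S]S   [S ::= A]
[(([]))][[[A]S]S]S => [(([]))][[[()]S]S]S   [A ::= ( )]
[(([]))][[[()]S]S]S => [(([]))][[[()][]]S]S   [S ::= [ ]]
[(([]))][[[()][]]S]S => [(([]))][[[()][]][]]S   [S ::= [ ]]
[(([]))][[[()][]][]]S => [(([]))][[[()][]][]][]   [S ::= [ ]]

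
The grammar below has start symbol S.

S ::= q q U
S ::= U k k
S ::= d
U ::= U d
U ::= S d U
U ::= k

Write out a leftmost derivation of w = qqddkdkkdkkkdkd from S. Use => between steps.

S => qqU => qqUd => qqSdUd => qqddUd => qqddSdUd => qqddUkkdUd => qqddSdUkkdUd => qqddUkkdUkkdUd => qqddUdkkdUkkdUd => qqddkdkkdUkkdUd => qqddkdkkdkkkdUd => qqddkdkkdkkkdkd

S => qqU   [S ::= q q U]
qqU => qqUd   [U ::= U d]
qqUd => qqSdUd   [U ::= S d U]
qqSdUd => qqddUd   [S ::= d]
qqddUd => qqddSdUd   [U ::= S d U]
qqddSdUd => qqddUkkdUd   [S ::= U k k]
qqddUkkdUd => qqddSdUkkdUd   [U ::= S d U]
qqddSdUkkdUd => qqddUkkdUkkdUd   [S ::= U k k]
qqddUkkdUkkdUd => qqddUdkkdUkkdUd   [U ::= U d]
qqddUdkkdUkkdUd => qqddkdkkdUkkdUd   [U ::= k]
qqddkdkkdUkkdUd => qqddkdkkdkkkdUd   [U ::= k]
qqddkdkkdkkkdUd => qqddkdkkdkkkdkd   [U ::= k]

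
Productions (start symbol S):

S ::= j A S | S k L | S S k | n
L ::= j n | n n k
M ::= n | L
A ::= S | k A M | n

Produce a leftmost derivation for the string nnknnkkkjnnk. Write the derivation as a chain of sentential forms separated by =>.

S => SSk => SkLSk => SSkkLSk => nSkkLSk => nSkLkkLSk => nnkLkkLSk => nnknnkkkLSk => nnknnkkkjnSk => nnknnkkkjnnk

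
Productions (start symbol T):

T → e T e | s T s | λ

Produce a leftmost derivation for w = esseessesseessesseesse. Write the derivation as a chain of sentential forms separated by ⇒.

T ⇒ eTe ⇒ esTse ⇒ essTsse ⇒ esseTesse ⇒ esseeTeesse ⇒ esseesTseesse ⇒ esseessTsseesse ⇒ esseesseTesseesse ⇒ esseessesTsesseesse ⇒ esseessessTssesseesse ⇒ esseessesseTessesseesse ⇒ esseessesseessesseesse

T ⇒ eTe   [T → e T e]
eTe ⇒ esTse   [T → s T s]
esTse ⇒ essTsse   [T → s T s]
essTsse ⇒ esseTesse   [T → e T e]
esseTesse ⇒ esseeTeesse   [T → e T e]
esseeTeesse ⇒ esseesTseesse   [T → s T s]
esseesTseesse ⇒ esseessTsseesse   [T → s T s]
esseessTsseesse ⇒ esseesseTesseesse   [T → e T e]
esseesseTesseesse ⇒ esseessesTsesseesse   [T → s T s]
esseessesTsesseesse ⇒ esseessessTssesseesse   [T → s T s]
esseessessTssesseesse ⇒ esseessesseTessesseesse   [T → e T e]
esseessesseTessesseesse ⇒ esseessesseessesseesse   [T → λ]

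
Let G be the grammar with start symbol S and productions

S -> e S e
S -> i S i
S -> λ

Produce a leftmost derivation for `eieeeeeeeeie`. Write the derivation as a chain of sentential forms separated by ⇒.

S ⇒ eSe ⇒ eiSie ⇒ eieSeie ⇒ eieeSeeie ⇒ eieeeSeeeie ⇒ eieeeeSeeeeie ⇒ eieeeeeeeeie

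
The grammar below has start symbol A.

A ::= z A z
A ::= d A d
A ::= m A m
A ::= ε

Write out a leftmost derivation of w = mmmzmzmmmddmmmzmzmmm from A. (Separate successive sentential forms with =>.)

A => mAm   [A ::= m A m]
mAm => mmAmm   [A ::= m A m]
mmAmm => mmmAmmm   [A ::= m A m]
mmmAmmm => mmmzAzmmm   [A ::= z A z]
mmmzAzmmm => mmmzmAmzmmm   [A ::= m A m]
mmmzmAmzmmm => mmmzmzAzmzmmm   [A ::= z A z]
mmmzmzAzmzmmm => mmmzmzmAmzmzmmm   [A ::= m A m]
mmmzmzmAmzmzmmm => mmmzmzmmAmmzmzmmm   [A ::= m A m]
mmmzmzmmAmmzmzmmm => mmmzmzmmmAmmmzmzmmm   [A ::= m A m]
mmmzmzmmmAmmmzmzmmm => mmmzmzmmmdAdmmmzmzmmm   [A ::= d A d]
mmmzmzmmmdAdmmmzmzmmm => mmmzmzmmmddmmmzmzmmm   [A ::= ε]

A=>mAm=>mmAmm=>mmmAmmm=>mmmzAzmmm=>mmmzmAmzmmm=>mmmzmzAzmzmmm=>mmmzmzmAmzmzmmm=>mmmzmzmmAmmzmzmmm=>mmmzmzmmmAmmmzmzmmm=>mmmzmzmmmdAdmmmzmzmmm=>mmmzmzmmmddmmmzmzmmm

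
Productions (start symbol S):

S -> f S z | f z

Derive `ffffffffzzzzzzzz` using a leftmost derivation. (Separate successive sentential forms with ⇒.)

S⇒fSz⇒ffSzz⇒fffSzzz⇒ffffSzzzz⇒fffffSzzzzz⇒ffffffSzzzzzz⇒fffffffSzzzzzzz⇒ffffffffzzzzzzzz

S ⇒ fSz   [S -> f S z]
fSz ⇒ ffSzz   [S -> f S z]
ffSzz ⇒ fffSzzz   [S -> f S z]
fffSzzz ⇒ ffffSzzzz   [S -> f S z]
ffffSzzzz ⇒ fffffSzzzzz   [S -> f S z]
fffffSzzzzz ⇒ ffffffSzzzzzz   [S -> f S z]
ffffffSzzzzzz ⇒ fffffffSzzzzzzz   [S -> f S z]
fffffffSzzzzzzz ⇒ ffffffffzzzzzzzz   [S -> f z]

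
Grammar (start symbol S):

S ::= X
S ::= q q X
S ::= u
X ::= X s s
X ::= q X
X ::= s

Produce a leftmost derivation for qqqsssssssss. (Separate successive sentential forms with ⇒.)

S⇒X⇒Xss⇒qXss⇒qXssss⇒qqXssss⇒qqqXssss⇒qqqXssssss⇒qqqXssssssss⇒qqqsssssssss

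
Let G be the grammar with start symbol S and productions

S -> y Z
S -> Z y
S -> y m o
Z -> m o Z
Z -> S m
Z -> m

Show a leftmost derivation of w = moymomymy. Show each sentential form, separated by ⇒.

S ⇒ Zy   [S -> Z y]
Zy ⇒ Smy   [Z -> S m]
Smy ⇒ Zymy   [S -> Z y]
Zymy ⇒ moZymy   [Z -> m o Z]
moZymy ⇒ moSmymy   [Z -> S m]
moSmymy ⇒ moymomymy   [S -> y m o]

S⇒Zy⇒Smy⇒Zymy⇒moZymy⇒moSmymy⇒moymomymy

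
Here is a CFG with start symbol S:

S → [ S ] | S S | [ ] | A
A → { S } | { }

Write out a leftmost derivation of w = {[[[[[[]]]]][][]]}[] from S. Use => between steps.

S => SS => AS => {S}S => {[S]}S => {[SS]}S => {[SSS]}S => {[[S]SS]}S => {[[[S]]SS]}S => {[[[[S]]]SS]}S => {[[[[[S]]]]SS]}S => {[[[[[[]]]]]SS]}S => {[[[[[[]]]]][]S]}S => {[[[[[[]]]]][][]]}S => {[[[[[[]]]]][][]]}[]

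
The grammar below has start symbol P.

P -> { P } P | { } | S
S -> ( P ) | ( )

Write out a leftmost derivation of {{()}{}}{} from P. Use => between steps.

P => {P}P   [P -> { P } P]
{P}P => {{P}P}P   [P -> { P } P]
{{P}P}P => {{S}P}P   [P -> S]
{{S}P}P => {{()}P}P   [S -> ( )]
{{()}P}P => {{()}{}}P   [P -> { }]
{{()}{}}P => {{()}{}}{}   [P -> { }]

P=>{P}P=>{{P}P}P=>{{S}P}P=>{{()}P}P=>{{()}{}}P=>{{()}{}}{}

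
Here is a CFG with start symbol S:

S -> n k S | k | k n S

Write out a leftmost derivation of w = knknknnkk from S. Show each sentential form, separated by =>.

S => knS   [S -> k n S]
knS => knknS   [S -> k n S]
knknS => knknknS   [S -> k n S]
knknknS => knknknnkS   [S -> n k S]
knknknnkS => knknknnkk   [S -> k]

S => knS => knknS => knknknS => knknknnkS => knknknnkk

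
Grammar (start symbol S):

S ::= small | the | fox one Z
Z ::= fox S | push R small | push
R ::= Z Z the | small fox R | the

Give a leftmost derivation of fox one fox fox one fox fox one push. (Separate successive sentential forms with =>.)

S => fox one Z   [S ::= fox one Z]
fox one Z => fox one fox S   [Z ::= fox S]
fox one fox S => fox one fox fox one Z   [S ::= fox one Z]
fox one fox fox one Z => fox one fox fox one fox S   [Z ::= fox S]
fox one fox fox one fox S => fox one fox fox one fox fox one Z   [S ::= fox one Z]
fox one fox fox one fox fox one Z => fox one fox fox one fox fox one push   [Z ::= push]

S => fox one Z => fox one fox S => fox one fox fox one Z => fox one fox fox one fox S => fox one fox fox one fox fox one Z => fox one fox fox one fox fox one push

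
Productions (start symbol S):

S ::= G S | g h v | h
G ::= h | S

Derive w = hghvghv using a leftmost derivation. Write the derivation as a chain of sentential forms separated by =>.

S => GS   [S ::= G S]
GS => SS   [G ::= S]
SS => hS   [S ::= h]
hS => hGS   [S ::= G S]
hGS => hSS   [G ::= S]
hSS => hghvS   [S ::= g h v]
hghvS => hghvghv   [S ::= g h v]

S => GS => SS => hS => hGS => hSS => hghvS => hghvghv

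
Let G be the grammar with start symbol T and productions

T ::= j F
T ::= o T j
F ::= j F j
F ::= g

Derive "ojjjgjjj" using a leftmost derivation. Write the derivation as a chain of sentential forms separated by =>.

T => oTj   [T ::= o T j]
oTj => ojFj   [T ::= j F]
ojFj => ojjFjj   [F ::= j F j]
ojjFjj => ojjjFjjj   [F ::= j F j]
ojjjFjjj => ojjjgjjj   [F ::= g]

T => oTj => ojFj => ojjFjj => ojjjFjjj => ojjjgjjj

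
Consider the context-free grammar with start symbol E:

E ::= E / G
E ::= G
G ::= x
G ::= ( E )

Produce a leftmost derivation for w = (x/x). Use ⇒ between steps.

E ⇒ G ⇒ (E) ⇒ (E/G) ⇒ (G/G) ⇒ (x/G) ⇒ (x/x)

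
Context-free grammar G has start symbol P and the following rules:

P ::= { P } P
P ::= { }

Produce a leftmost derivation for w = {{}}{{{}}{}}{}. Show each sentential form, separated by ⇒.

P⇒{P}P⇒{{}}P⇒{{}}{P}P⇒{{}}{{P}P}P⇒{{}}{{{}}P}P⇒{{}}{{{}}{}}P⇒{{}}{{{}}{}}{}

P ⇒ {P}P   [P ::= { P } P]
{P}P ⇒ {{}}P   [P ::= { }]
{{}}P ⇒ {{}}{P}P   [P ::= { P } P]
{{}}{P}P ⇒ {{}}{{P}P}P   [P ::= { P } P]
{{}}{{P}P}P ⇒ {{}}{{{}}P}P   [P ::= { }]
{{}}{{{}}P}P ⇒ {{}}{{{}}{}}P   [P ::= { }]
{{}}{{{}}{}}P ⇒ {{}}{{{}}{}}{}   [P ::= { }]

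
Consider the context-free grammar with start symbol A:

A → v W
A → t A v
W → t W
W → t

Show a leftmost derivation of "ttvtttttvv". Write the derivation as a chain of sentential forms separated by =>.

A=>tAv=>ttAvv=>ttvWvv=>ttvtWvv=>ttvttWvv=>ttvtttWvv=>ttvttttWvv=>ttvtttttvv

A => tAv   [A → t A v]
tAv => ttAvv   [A → t A v]
ttAvv => ttvWvv   [A → v W]
ttvWvv => ttvtWvv   [W → t W]
ttvtWvv => ttvttWvv   [W → t W]
ttvttWvv => ttvtttWvv   [W → t W]
ttvtttWvv => ttvttttWvv   [W → t W]
ttvttttWvv => ttvtttttvv   [W → t]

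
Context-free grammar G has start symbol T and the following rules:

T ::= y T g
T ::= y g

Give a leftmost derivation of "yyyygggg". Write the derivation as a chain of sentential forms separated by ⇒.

T ⇒ yTg ⇒ yyTgg ⇒ yyyTggg ⇒ yyyygggg

T ⇒ yTg   [T ::= y T g]
yTg ⇒ yyTgg   [T ::= y T g]
yyTgg ⇒ yyyTggg   [T ::= y T g]
yyyTggg ⇒ yyyygggg   [T ::= y g]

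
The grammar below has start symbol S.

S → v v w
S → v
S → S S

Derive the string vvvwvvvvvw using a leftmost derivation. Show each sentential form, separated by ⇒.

S ⇒ SS ⇒ SSS ⇒ SSSS ⇒ SSSSS ⇒ SSSSSS ⇒ vSSSSS ⇒ vvvwSSSS ⇒ vvvwvSSS ⇒ vvvwvvSS ⇒ vvvwvvvS ⇒ vvvwvvvvvw

S ⇒ SS   [S → S S]
SS ⇒ SSS   [S → S S]
SSS ⇒ SSSS   [S → S S]
SSSS ⇒ SSSSS   [S → S S]
SSSSS ⇒ SSSSSS   [S → S S]
SSSSSS ⇒ vSSSSS   [S → v]
vSSSSS ⇒ vvvwSSSS   [S → v v w]
vvvwSSSS ⇒ vvvwvSSS   [S → v]
vvvwvSSS ⇒ vvvwvvSS   [S → v]
vvvwvvSS ⇒ vvvwvvvS   [S → v]
vvvwvvvS ⇒ vvvwvvvvvw   [S → v v w]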